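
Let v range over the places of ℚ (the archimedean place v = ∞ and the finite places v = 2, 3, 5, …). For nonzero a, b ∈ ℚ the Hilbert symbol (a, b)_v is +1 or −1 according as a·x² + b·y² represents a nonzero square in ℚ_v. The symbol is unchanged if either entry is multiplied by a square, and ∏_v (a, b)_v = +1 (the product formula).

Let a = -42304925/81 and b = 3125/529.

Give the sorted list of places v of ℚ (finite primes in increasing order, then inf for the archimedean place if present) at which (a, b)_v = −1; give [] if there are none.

[5, 17]

Mod squares: a ≡ -10013, b ≡ 5. Check v ∈ {∞, 2, 3, 5, 13, 17, 19, 23, 31}.
v=17: a=17^1·(≡12), b=17^0·(≡7) mod 17; (12|17)=-1, (7|17)=-1; (−1)^{1·0·8}·(-1)^0·(-1)^1 = -1.
v=2: v_2(a)=0, v_2(b)=0; units ≡ 3, 5 (mod 8); ε·ε+αω+βω = 1·0+0·1+0·1 ≡ 0  ⇒  (a,b)_2 = +1.
v=19: a=19^1·(≡7), b=19^0·(≡16) mod 19; (7|19)=+1, (16|19)=+1; (−1)^{1·0·9}·(+1)^0·(+1)^1 = +1.
v=23: a=23^0·(≡20), b=23^-2·(≡20) mod 23; (20|23)=-1, (20|23)=-1; (−1)^{0·-2·11}·(-1)^-2·(-1)^0 = +1.
v=3: a=3^-4·(≡1), b=3^0·(≡2) mod 3; (1|3)=+1, (2|3)=-1; (−1)^{-4·0·1}·(+1)^0·(-1)^-4 = +1.
v=∞: -10013 < 0 and 5 > 0  ⇒  (a,b)_∞ = +1.
v=13: a=13^2·(≡1), b=13^0·(≡2) mod 13; (1|13)=+1, (2|13)=-1; (−1)^{2·0·6}·(+1)^0·(-1)^2 = +1.
v=5: a=5^2·(≡3), b=5^5·(≡4) mod 5; (3|5)=-1, (4|5)=+1; (−1)^{2·5·2}·(-1)^5·(+1)^2 = -1.
v=31: a=31^1·(≡2), b=31^0·(≡28) mod 31; (2|31)=+1, (28|31)=+1; (−1)^{1·0·15}·(+1)^0·(+1)^1 = +1.
|Ram(-10013, 5)| = 2, even; anisotropic at {5, 17}.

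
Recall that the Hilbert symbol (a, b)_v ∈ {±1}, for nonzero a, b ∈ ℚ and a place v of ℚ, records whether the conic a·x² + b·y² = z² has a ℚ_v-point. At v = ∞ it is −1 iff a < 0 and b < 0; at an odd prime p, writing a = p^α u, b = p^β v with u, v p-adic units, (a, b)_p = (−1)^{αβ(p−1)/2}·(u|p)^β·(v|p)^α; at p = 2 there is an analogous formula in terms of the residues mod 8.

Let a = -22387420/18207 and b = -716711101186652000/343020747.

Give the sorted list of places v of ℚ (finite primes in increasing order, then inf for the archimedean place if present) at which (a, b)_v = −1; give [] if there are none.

[2, 3, 13, inf]

(a, b) ≡ (-385, -4290) mod (ℚ^×)²; places V = {2, 3, 5, 7, 11, 13, 17, 29, 37, ∞}.
(a,b)_5: α=1, u≡3; β=3, v≡2 (mod 5); (3|5)=-1, (2|5)=-1; sign (−1)^0·-1^3·-1^1 = +1.
(a,b)_7: α=-1, u≡2; β=0, v≡2 (mod 7); (2|7)=+1, (2|7)=+1; sign (−1)^0·+1^0·+1^-1 = +1.
(a,b)_2: α=2, β=5; u≡7, v≡7 (mod 8); ε(u)ε(v)=1·1, αω(v)=2·0, βω(u)=5·0; sum ≡ 1  ⇒  -1.
(a,b)_3: α=-2, u≡2; β=-1, v≡1 (mod 3); (2|3)=-1, (1|3)=+1; sign (−1)^0·-1^-1·+1^-2 = -1.
(a,b)_29: α=2, u≡17; β=4, v≡27 (mod 29); (17|29)=-1, (27|29)=-1; sign (−1)^0·-1^4·-1^2 = +1.
(a,b)_11: α=3, u≡5; β=7, v≡8 (mod 11); (5|11)=+1, (8|11)=-1; sign (−1)^1·+1^7·-1^3 = +1.
(a,b)_13: α=0, u≡7; β=1, v≡6 (mod 13); (7|13)=-1, (6|13)=-1; sign (−1)^0·-1^1·-1^0 = -1.
(a,b)_∞: sgn(-385)=−, sgn(-4290)=−, so -1.
(a,b)_37: α=0, u≡32; β=-2, v≡35 (mod 37); (32|37)=-1, (35|37)=-1; sign (−1)^0·-1^-2·-1^0 = +1.
(a,b)_17: α=-2, u≡7; β=-4, v≡10 (mod 17); (7|17)=-1, (10|17)=-1; sign (−1)^0·-1^-4·-1^-2 = +1.
|Ram(-385, -4290)| = 4, even; anisotropic at {2, 3, 13, ∞}.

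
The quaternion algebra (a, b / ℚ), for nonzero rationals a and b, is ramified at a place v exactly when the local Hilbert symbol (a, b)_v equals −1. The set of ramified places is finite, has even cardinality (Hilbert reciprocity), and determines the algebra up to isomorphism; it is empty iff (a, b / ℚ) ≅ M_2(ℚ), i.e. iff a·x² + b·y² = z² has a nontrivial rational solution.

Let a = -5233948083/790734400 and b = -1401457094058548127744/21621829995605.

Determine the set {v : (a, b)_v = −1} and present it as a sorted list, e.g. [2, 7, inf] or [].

[2, 3, 5, inf]

Mod squares: a ≡ -3, b ≡ -130. Check v ∈ {∞, 2, 3, 5, 7, 11, 13, 17, 19, 31, 37}.
v=19: a=19^-2·(≡6), b=19^0·(≡10) mod 19; (6|19)=+1, (10|19)=-1; (−1)^{-2·0·9}·(+1)^0·(-1)^-2 = +1.
v=31: a=31^0·(≡14), b=31^-2·(≡10) mod 31; (14|31)=+1, (10|31)=+1; (−1)^{0·-2·15}·(+1)^-2·(+1)^0 = +1.
v=5: a=5^-2·(≡2), b=5^-1·(≡1) mod 5; (2|5)=-1, (1|5)=+1; (−1)^{-2·-1·2}·(-1)^-1·(+1)^-2 = -1.
v=7: a=7^2·(≡1), b=7^-4·(≡3) mod 7; (1|7)=+1, (3|7)=-1; (−1)^{2·-4·3}·(+1)^-4·(-1)^2 = +1.
v=13: a=13^2·(≡1), b=13^1·(≡12) mod 13; (1|13)=+1, (12|13)=+1; (−1)^{2·1·6}·(+1)^1·(+1)^2 = +1.
v=37: a=37^-2·(≡28), b=37^-4·(≡8) mod 37; (28|37)=+1, (8|37)=-1; (−1)^{-2·-4·18}·(+1)^-4·(-1)^-2 = +1.
v=11: a=11^0·(≡2), b=11^4·(≡6) mod 11; (2|11)=-1, (6|11)=-1; (−1)^{0·4·5}·(-1)^4·(-1)^0 = +1.
v=3: a=3^7·(≡2), b=3^16·(≡2) mod 3; (2|3)=-1, (2|3)=-1; (−1)^{7·16·1}·(-1)^16·(-1)^7 = -1.
v=2: v_2(a)=-6, v_2(b)=11; units ≡ 5, 7 (mod 8); ε·ε+αω+βω = 0·1+-6·0+11·1 ≡ 1  ⇒  (a,b)_2 = -1.
v=17: a=17^2·(≡3), b=17^4·(≡7) mod 17; (3|17)=-1, (7|17)=-1; (−1)^{2·4·8}·(-1)^4·(-1)^2 = +1.
v=∞: -3 < 0 and -130 < 0  ⇒  (a,b)_∞ = -1.
|Ram(-3, -130)| = 4, even; anisotropic at {2, 3, 5, ∞}.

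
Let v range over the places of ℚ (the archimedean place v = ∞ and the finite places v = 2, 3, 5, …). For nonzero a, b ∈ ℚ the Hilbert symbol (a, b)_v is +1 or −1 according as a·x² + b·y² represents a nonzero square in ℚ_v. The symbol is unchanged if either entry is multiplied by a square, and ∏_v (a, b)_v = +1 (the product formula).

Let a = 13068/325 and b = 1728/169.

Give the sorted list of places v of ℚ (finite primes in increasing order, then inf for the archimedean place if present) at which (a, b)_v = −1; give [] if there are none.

[2, 3]

(a, b) ≡ (39, 3) mod (ℚ^×)²; places V = {2, 3, 5, 11, 13, ∞}.
(a,b)_11: α=2, u≡7; β=0, v≡3 (mod 11); (7|11)=-1, (3|11)=+1; sign (−1)^0·-1^0·+1^2 = +1.
(a,b)_∞: sgn(39)=+, sgn(3)=+, so +1.
(a,b)_3: α=3, u≡1; β=3, v≡1 (mod 3); (1|3)=+1, (1|3)=+1; sign (−1)^1·+1^3·+1^3 = -1.
(a,b)_5: α=-2, u≡1; β=0, v≡2 (mod 5); (1|5)=+1, (2|5)=-1; sign (−1)^0·+1^0·-1^-2 = +1.
(a,b)_2: α=2, β=6; u≡7, v≡3 (mod 8); ε(u)ε(v)=1·1, αω(v)=2·1, βω(u)=6·0; sum ≡ 1  ⇒  -1.
(a,b)_13: α=-1, u≡10; β=-2, v≡12 (mod 13); (10|13)=+1, (12|13)=+1; sign (−1)^0·+1^-2·+1^-1 = +1.
Ram(39, 3) = {2, 3}; no ℚ_2-point on the conic.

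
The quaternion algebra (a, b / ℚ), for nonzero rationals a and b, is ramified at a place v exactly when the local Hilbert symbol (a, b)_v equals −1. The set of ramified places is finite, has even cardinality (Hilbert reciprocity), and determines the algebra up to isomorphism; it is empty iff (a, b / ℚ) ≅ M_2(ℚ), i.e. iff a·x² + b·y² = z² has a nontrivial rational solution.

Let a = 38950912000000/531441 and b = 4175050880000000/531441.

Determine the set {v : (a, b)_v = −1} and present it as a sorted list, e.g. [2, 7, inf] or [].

Mod squares: a ≡ 38038, b ≡ 27170. Check v ∈ {∞, 2, 3, 5, 7, 11, 13, 19}.
v=5: a=5^6·(≡3), b=5^7·(≡4) mod 5; (3|5)=-1, (4|5)=+1; (−1)^{6·7·2}·(-1)^7·(+1)^6 = -1.
v=7: a=7^1·(≡4), b=7^4·(≡3) mod 7; (4|7)=+1, (3|7)=-1; (−1)^{1·4·3}·(+1)^4·(-1)^1 = -1.
v=13: a=13^1·(≡10), b=13^1·(≡1) mod 13; (10|13)=+1, (1|13)=+1; (−1)^{1·1·6}·(+1)^1·(+1)^1 = +1.
v=11: a=11^1·(≡9), b=11^1·(≡7) mod 11; (9|11)=+1, (7|11)=-1; (−1)^{1·1·5}·(+1)^1·(-1)^1 = +1.
v=19: a=19^1·(≡5), b=19^1·(≡17) mod 19; (5|19)=+1, (17|19)=+1; (−1)^{1·1·9}·(+1)^1·(+1)^1 = -1.
v=2: v_2(a)=17, v_2(b)=13; units ≡ 3, 1 (mod 8); ε·ε+αω+βω = 1·0+17·0+13·1 ≡ 1  ⇒  (a,b)_2 = -1.
v=3: a=3^-12·(≡1), b=3^-12·(≡2) mod 3; (1|3)=+1, (2|3)=-1; (−1)^{-12·-12·1}·(+1)^-12·(-1)^-12 = +1.
v=∞: 38038 > 0 and 27170 > 0  ⇒  (a,b)_∞ = +1.
|Ram(38038, 27170)| = 4, even; anisotropic at {2, 5, 7, 19}.

[2, 5, 7, 19]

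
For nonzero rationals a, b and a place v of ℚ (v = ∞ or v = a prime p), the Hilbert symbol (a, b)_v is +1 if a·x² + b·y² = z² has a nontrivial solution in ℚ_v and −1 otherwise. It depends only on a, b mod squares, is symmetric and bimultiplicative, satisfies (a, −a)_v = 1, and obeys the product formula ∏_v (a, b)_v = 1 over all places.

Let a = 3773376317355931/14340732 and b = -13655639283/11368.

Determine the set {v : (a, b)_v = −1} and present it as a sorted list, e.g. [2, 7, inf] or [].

[2, 13, 19, 29]

Mod squares: a ≡ 1653, b ≡ -22649406. Check v ∈ {∞, 2, 3, 7, 11, 13, 17, 19, 29, 31}.
v=29: a=29^-3·(≡16), b=29^-1·(≡17) mod 29; (16|29)=+1, (17|29)=-1; (−1)^{-3·-1·14}·(+1)^-1·(-1)^-3 = -1.
v=2: v_2(a)=-2, v_2(b)=-3; units ≡ 5, 1 (mod 8); ε·ε+αω+βω = 0·0+-2·0+-3·1 ≡ 1  ⇒  (a,b)_2 = -1.
v=11: a=11^4·(≡3), b=11^2·(≡9) mod 11; (3|11)=+1, (9|11)=+1; (−1)^{4·2·5}·(+1)^2·(+1)^4 = +1.
v=13: a=13^2·(≡11), b=13^1·(≡8) mod 13; (11|13)=-1, (8|13)=-1; (−1)^{2·1·6}·(-1)^1·(-1)^2 = -1.
v=19: a=19^1·(≡6), b=19^1·(≡17) mod 19; (6|19)=+1, (17|19)=+1; (−1)^{1·1·9}·(+1)^1·(+1)^1 = -1.
v=7: a=7^-2·(≡4), b=7^-2·(≡1) mod 7; (4|7)=+1, (1|7)=+1; (−1)^{-2·-2·3}·(+1)^-2·(+1)^-2 = +1.
v=31: a=31^2·(≡10), b=31^1·(≡15) mod 31; (10|31)=+1, (15|31)=-1; (−1)^{2·1·15}·(+1)^1·(-1)^2 = +1.
v=∞: 1653 > 0 and -22649406 < 0  ⇒  (a,b)_∞ = +1.
v=17: a=17^4·(≡8), b=17^3·(≡5) mod 17; (8|17)=+1, (5|17)=-1; (−1)^{4·3·8}·(+1)^3·(-1)^4 = +1.
v=3: a=3^-1·(≡2), b=3^1·(≡1) mod 3; (2|3)=-1, (1|3)=+1; (−1)^{-1·1·1}·(-1)^1·(+1)^-1 = +1.
|Ram(1653, -22649406)| = 4, even; anisotropic at {2, 13, 19, 29}.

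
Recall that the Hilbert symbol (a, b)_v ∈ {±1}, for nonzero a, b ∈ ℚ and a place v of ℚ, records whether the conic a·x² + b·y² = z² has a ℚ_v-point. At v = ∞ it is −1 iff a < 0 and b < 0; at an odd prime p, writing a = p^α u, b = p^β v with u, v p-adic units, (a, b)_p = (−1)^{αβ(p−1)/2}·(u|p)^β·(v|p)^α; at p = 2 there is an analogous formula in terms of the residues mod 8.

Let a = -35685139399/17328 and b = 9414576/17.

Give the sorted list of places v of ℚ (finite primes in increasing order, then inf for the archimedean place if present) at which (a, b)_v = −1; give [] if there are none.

Mod squares: a ≡ -44733, b ≡ 1111443. Check v ∈ {∞, 2, 3, 7, 13, 17, 19, 31, 37}.
v=3: a=3^-1·(≡2), b=3^3·(≡2) mod 3; (2|3)=-1, (2|3)=-1; (−1)^{-1·3·1}·(-1)^3·(-1)^-1 = -1.
v=∞: -44733 < 0 and 1111443 > 0  ⇒  (a,b)_∞ = +1.
v=17: a=17^2·(≡6), b=17^-1·(≡10) mod 17; (6|17)=-1, (10|17)=-1; (−1)^{2·-1·8}·(-1)^-1·(-1)^2 = -1.
v=7: a=7^2·(≡4), b=7^0·(≡1) mod 7; (4|7)=+1, (1|7)=+1; (−1)^{2·0·3}·(+1)^0·(+1)^2 = +1.
v=19: a=19^-2·(≡18), b=19^1·(≡8) mod 19; (18|19)=-1, (8|19)=-1; (−1)^{-2·1·9}·(-1)^1·(-1)^-2 = -1.
v=13: a=13^3·(≡12), b=13^0·(≡7) mod 13; (12|13)=+1, (7|13)=-1; (−1)^{3·0·6}·(+1)^0·(-1)^3 = -1.
v=37: a=37^1·(≡4), b=37^1·(≡13) mod 37; (4|37)=+1, (13|37)=-1; (−1)^{1·1·18}·(+1)^1·(-1)^1 = -1.
v=31: a=31^1·(≡20), b=31^1·(≡3) mod 31; (20|31)=+1, (3|31)=-1; (−1)^{1·1·15}·(+1)^1·(-1)^1 = +1.
v=2: v_2(a)=-4, v_2(b)=4; units ≡ 3, 3 (mod 8); ε·ε+αω+βω = 1·1+-4·1+4·1 ≡ 1  ⇒  (a,b)_2 = -1.
|Ram(-44733, 1111443)| = 6, even; anisotropic at {2, 3, 13, 17, 19, 37}.

[2, 3, 13, 17, 19, 37]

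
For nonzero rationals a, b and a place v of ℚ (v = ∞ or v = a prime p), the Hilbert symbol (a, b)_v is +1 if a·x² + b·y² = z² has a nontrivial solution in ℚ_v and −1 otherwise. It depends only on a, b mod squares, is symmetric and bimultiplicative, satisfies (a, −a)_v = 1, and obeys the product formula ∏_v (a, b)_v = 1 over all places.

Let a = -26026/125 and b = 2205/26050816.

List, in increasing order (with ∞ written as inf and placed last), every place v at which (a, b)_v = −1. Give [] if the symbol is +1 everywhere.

[2, 7]

Mod squares: a ≡ -770, b ≡ 5. Check v ∈ {∞, 2, 3, 5, 7, 11, 13, 29}.
v=7: a=7^1·(≡1), b=7^2·(≡3) mod 7; (1|7)=+1, (3|7)=-1; (−1)^{1·2·3}·(+1)^2·(-1)^1 = -1.
v=29: a=29^0·(≡5), b=29^-2·(≡22) mod 29; (5|29)=+1, (22|29)=+1; (−1)^{0·-2·14}·(+1)^-2·(+1)^0 = +1.
v=2: v_2(a)=1, v_2(b)=-8; units ≡ 7, 5 (mod 8); ε·ε+αω+βω = 1·0+1·1+-8·0 ≡ 1  ⇒  (a,b)_2 = -1.
v=13: a=13^2·(≡10), b=13^0·(≡5) mod 13; (10|13)=+1, (5|13)=-1; (−1)^{2·0·6}·(+1)^0·(-1)^2 = +1.
v=∞: -770 < 0 and 5 > 0  ⇒  (a,b)_∞ = +1.
v=3: a=3^0·(≡1), b=3^2·(≡2) mod 3; (1|3)=+1, (2|3)=-1; (−1)^{0·2·1}·(+1)^2·(-1)^0 = +1.
v=5: a=5^-3·(≡4), b=5^1·(≡1) mod 5; (4|5)=+1, (1|5)=+1; (−1)^{-3·1·2}·(+1)^1·(+1)^-3 = +1.
v=11: a=11^1·(≡8), b=11^-2·(≡4) mod 11; (8|11)=-1, (4|11)=+1; (−1)^{1·-2·5}·(-1)^-2·(+1)^1 = +1.
|Ram(-770, 5)| = 2, even; anisotropic at {2, 7}.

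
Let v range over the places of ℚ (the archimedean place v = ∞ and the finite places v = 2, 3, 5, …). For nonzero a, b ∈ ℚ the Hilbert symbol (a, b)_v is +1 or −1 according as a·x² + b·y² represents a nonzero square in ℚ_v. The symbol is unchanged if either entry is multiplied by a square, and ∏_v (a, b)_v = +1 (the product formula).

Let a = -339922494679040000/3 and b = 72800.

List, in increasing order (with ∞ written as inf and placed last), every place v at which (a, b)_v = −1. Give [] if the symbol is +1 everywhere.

[2, 3, 29, 31]

(a, b) ≡ (-245427, 182) mod (ℚ^×)²; places V = {2, 3, 5, 7, 13, 29, 31, ∞}.
(a,b)_31: α=1, u≡8; β=0, v≡12 (mod 31); (8|31)=+1, (12|31)=-1; sign (−1)^0·+1^0·-1^1 = -1.
(a,b)_2: α=14, β=5; u≡5, v≡3 (mod 8); ε(u)ε(v)=0·1, αω(v)=14·1, βω(u)=5·1; sum ≡ 1  ⇒  -1.
(a,b)_7: α=5, u≡1; β=1, v≡5 (mod 7); (1|7)=+1, (5|7)=-1; sign (−1)^1·+1^1·-1^5 = +1.
(a,b)_5: α=4, u≡2; β=2, v≡2 (mod 5); (2|5)=-1, (2|5)=-1; sign (−1)^0·-1^2·-1^4 = +1.
(a,b)_13: α=3, u≡1; β=1, v≡10 (mod 13); (1|13)=+1, (10|13)=+1; sign (−1)^0·+1^1·+1^3 = +1.
(a,b)_3: α=-1, u≡1; β=0, v≡2 (mod 3); (1|3)=+1, (2|3)=-1; sign (−1)^0·+1^0·-1^-1 = -1.
(a,b)_29: α=1, u≡4; β=0, v≡10 (mod 29); (4|29)=+1, (10|29)=-1; sign (−1)^0·+1^0·-1^1 = -1.
(a,b)_∞: sgn(-245427)=−, sgn(182)=+, so +1.
|Ram(-245427, 182)| = 4, even; anisotropic at {2, 3, 29, 31}.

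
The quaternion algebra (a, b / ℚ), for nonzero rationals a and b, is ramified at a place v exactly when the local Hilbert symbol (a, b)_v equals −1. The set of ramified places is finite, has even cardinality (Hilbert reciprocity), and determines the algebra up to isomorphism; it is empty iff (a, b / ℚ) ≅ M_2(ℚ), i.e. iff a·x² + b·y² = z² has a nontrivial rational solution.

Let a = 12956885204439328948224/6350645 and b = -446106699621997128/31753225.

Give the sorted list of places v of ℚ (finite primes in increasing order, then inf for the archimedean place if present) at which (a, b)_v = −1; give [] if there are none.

[5, 13]

(a, b) ≡ (2145, -2) mod (ℚ^×)²; places V = {2, 3, 5, 7, 11, 13, 19, 23, 29, 37, ∞}.
(a,b)_3: α=9, u≡1; β=8, v≡1 (mod 3); (1|3)=+1, (1|3)=+1; sign (−1)^0·+1^8·+1^9 = +1.
(a,b)_29: α=2, u≡22; β=2, v≡12 (mod 29); (22|29)=+1, (12|29)=-1; sign (−1)^0·+1^2·-1^2 = +1.
(a,b)_13: α=3, u≡12; β=2, v≡6 (mod 13); (12|13)=+1, (6|13)=-1; sign (−1)^0·+1^2·-1^3 = -1.
(a,b)_37: α=2, u≡12; β=2, v≡8 (mod 37); (12|37)=+1, (8|37)=-1; sign (−1)^0·+1^2·-1^2 = +1.
(a,b)_23: α=-2, u≡3; β=-2, v≡5 (mod 23); (3|23)=+1, (5|23)=-1; sign (−1)^0·+1^-2·-1^-2 = +1.
(a,b)_5: α=-1, u≡1; β=-2, v≡3 (mod 5); (1|5)=+1, (3|5)=-1; sign (−1)^0·+1^-2·-1^-1 = -1.
(a,b)_∞: sgn(2145)=+, sgn(-2)=−, so +1.
(a,b)_7: α=-4, u≡5; β=-4, v≡3 (mod 7); (5|7)=-1, (3|7)=-1; sign (−1)^0·-1^-4·-1^-4 = +1.
(a,b)_11: α=1, u≡8; β=2, v≡4 (mod 11); (8|11)=-1, (4|11)=+1; sign (−1)^0·-1^2·+1^1 = +1.
(a,b)_2: α=16, β=3; u≡1, v≡7 (mod 8); ε(u)ε(v)=0·1, αω(v)=16·0, βω(u)=3·0; sum ≡ 0  ⇒  +1.
(a,b)_19: α=2, u≡7; β=2, v≡5 (mod 19); (7|19)=+1, (5|19)=+1; sign (−1)^0·+1^2·+1^2 = +1.
|Ram(2145, -2)| = 2, even; anisotropic at {5, 13}.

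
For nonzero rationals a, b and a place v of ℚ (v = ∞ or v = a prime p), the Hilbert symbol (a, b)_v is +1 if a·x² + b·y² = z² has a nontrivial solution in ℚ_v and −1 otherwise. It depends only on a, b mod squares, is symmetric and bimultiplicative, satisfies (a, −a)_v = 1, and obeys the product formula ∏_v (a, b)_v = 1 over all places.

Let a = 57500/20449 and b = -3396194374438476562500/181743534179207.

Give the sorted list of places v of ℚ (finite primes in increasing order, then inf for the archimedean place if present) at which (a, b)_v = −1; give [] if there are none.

(a, b) ≡ (23, -2431) mod (ℚ^×)²; places V = {2, 3, 5, 7, 11, 13, 17, 19, 23, ∞}.
(a,b)_5: α=4, u≡3; β=14, v≡1 (mod 5); (3|5)=-1, (1|5)=+1; sign (−1)^0·-1^14·+1^4 = +1.
(a,b)_17: α=0, u≡14; β=1, v≡6 (mod 17); (14|17)=-1, (6|17)=-1; sign (−1)^0·-1^1·-1^0 = -1.
(a,b)_13: α=-2, u≡10; β=-1, v≡11 (mod 13); (10|13)=+1, (11|13)=-1; sign (−1)^0·+1^-1·-1^-2 = +1.
(a,b)_11: α=-2, u≡9; β=-11, v≡10 (mod 11); (9|11)=+1, (10|11)=-1; sign (−1)^0·+1^-11·-1^-2 = +1.
(a,b)_7: α=0, u≡1; β=-2, v≡5 (mod 7); (1|7)=+1, (5|7)=-1; sign (−1)^0·+1^-2·-1^0 = +1.
(a,b)_2: α=2, β=2; u≡7, v≡1 (mod 8); ε(u)ε(v)=1·0, αω(v)=2·0, βω(u)=2·0; sum ≡ 0  ⇒  +1.
(a,b)_3: α=0, u≡2; β=4, v≡2 (mod 3); (2|3)=-1, (2|3)=-1; sign (−1)^0·-1^4·-1^0 = +1.
(a,b)_∞: sgn(23)=+, sgn(-2431)=−, so +1.
(a,b)_19: α=0, u≡5; β=2, v≡11 (mod 19); (5|19)=+1, (11|19)=+1; sign (−1)^0·+1^2·+1^0 = +1.
(a,b)_23: α=1, u≡8; β=4, v≡5 (mod 23); (8|23)=+1, (5|23)=-1; sign (−1)^0·+1^4·-1^1 = -1.
|Ram(23, -2431)| = 2, even; anisotropic at {17, 23}.

[17, 23]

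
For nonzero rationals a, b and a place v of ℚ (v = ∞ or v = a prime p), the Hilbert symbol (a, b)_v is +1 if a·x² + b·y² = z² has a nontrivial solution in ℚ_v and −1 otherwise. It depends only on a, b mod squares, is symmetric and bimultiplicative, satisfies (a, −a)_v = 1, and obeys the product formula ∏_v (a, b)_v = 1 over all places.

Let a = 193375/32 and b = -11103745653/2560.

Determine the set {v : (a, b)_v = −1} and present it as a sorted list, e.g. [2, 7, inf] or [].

Mod squares: a ≡ 15470, b ≡ -3570. Check v ∈ {∞, 2, 3, 5, 7, 11, 13, 17}.
v=13: a=13^1·(≡7), b=13^4·(≡8) mod 13; (7|13)=-1, (8|13)=-1; (−1)^{1·4·6}·(-1)^4·(-1)^1 = -1.
v=11: a=11^0·(≡5), b=11^2·(≡9) mod 11; (5|11)=+1, (9|11)=+1; (−1)^{0·2·5}·(+1)^2·(+1)^0 = +1.
v=2: v_2(a)=-5, v_2(b)=-9; units ≡ 7, 7 (mod 8); ε·ε+αω+βω = 1·1+-5·0+-9·0 ≡ 1  ⇒  (a,b)_2 = -1.
v=7: a=7^1·(≡6), b=7^1·(≡4) mod 7; (6|7)=-1, (4|7)=+1; (−1)^{1·1·3}·(-1)^1·(+1)^1 = +1.
v=3: a=3^0·(≡2), b=3^3·(≡1) mod 3; (2|3)=-1, (1|3)=+1; (−1)^{0·3·1}·(-1)^3·(+1)^0 = -1.
v=∞: 15470 > 0 and -3570 < 0  ⇒  (a,b)_∞ = +1.
v=5: a=5^3·(≡1), b=5^-1·(≡1) mod 5; (1|5)=+1, (1|5)=+1; (−1)^{3·-1·2}·(+1)^-1·(+1)^3 = +1.
v=17: a=17^1·(≡16), b=17^1·(≡3) mod 17; (16|17)=+1, (3|17)=-1; (−1)^{1·1·8}·(+1)^1·(-1)^1 = -1.
(15470, -3570 / ℚ) ramifies at {2, 3, 13, 17}: a division algebra.

[2, 3, 13, 17]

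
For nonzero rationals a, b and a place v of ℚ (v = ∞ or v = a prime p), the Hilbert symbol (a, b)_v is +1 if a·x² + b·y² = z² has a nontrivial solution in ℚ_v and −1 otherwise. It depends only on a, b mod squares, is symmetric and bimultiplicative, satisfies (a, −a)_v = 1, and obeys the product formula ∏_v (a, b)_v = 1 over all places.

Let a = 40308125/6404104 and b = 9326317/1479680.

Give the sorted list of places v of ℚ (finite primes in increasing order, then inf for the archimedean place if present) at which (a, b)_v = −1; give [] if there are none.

[5, 13, 17, 41]

(a, b) ≡ (18122, 65) mod (ℚ^×)²; places V = {2, 5, 7, 11, 13, 17, 31, 41, ∞}.
(a,b)_13: α=1, u≡12; β=1, v≡8 (mod 13); (12|13)=+1, (8|13)=-1; sign (−1)^0·+1^1·-1^1 = -1.
(a,b)_7: α=-2, u≡3; β=2, v≡4 (mod 7); (3|7)=-1, (4|7)=+1; sign (−1)^0·-1^2·+1^-2 = +1.
(a,b)_2: α=-3, β=-10; u≡5, v≡1 (mod 8); ε(u)ε(v)=0·0, αω(v)=-3·0, βω(u)=-10·1; sum ≡ 0  ⇒  +1.
(a,b)_∞: sgn(18122)=+, sgn(65)=+, so +1.
(a,b)_11: α=2, u≡4; β=4, v≡8 (mod 11); (4|11)=+1, (8|11)=-1; sign (−1)^0·+1^4·-1^2 = +1.
(a,b)_5: α=4, u≡2; β=-1, v≡2 (mod 5); (2|5)=-1, (2|5)=-1; sign (−1)^0·-1^-1·-1^4 = -1.
(a,b)_41: α=1, u≡1; β=0, v≡24 (mod 41); (1|41)=+1, (24|41)=-1; sign (−1)^0·+1^0·-1^1 = -1.
(a,b)_31: α=-2, u≡28; β=0, v≡26 (mod 31); (28|31)=+1, (26|31)=-1; sign (−1)^0·+1^0·-1^-2 = +1.
(a,b)_17: α=-1, u≡6; β=-2, v≡5 (mod 17); (6|17)=-1, (5|17)=-1; sign (−1)^0·-1^-2·-1^-1 = -1.
Ram(18122, 65) = {5, 13, 17, 41}; no ℚ_5-point on the conic.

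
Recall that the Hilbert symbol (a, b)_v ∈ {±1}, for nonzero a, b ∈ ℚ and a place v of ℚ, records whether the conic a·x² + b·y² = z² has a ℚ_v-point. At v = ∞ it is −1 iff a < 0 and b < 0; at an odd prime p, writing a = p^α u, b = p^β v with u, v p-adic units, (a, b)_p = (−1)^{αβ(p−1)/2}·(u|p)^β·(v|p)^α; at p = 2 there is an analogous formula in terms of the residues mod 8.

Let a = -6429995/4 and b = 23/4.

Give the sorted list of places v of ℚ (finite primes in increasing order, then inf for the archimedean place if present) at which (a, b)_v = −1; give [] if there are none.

[5, 17]

(a, b) ≡ (-12155, 23) mod (ℚ^×)²; places V = {2, 5, 11, 13, 17, 23, ∞}.
(a,b)_∞: sgn(-12155)=−, sgn(23)=+, so +1.
(a,b)_5: α=1, u≡4; β=0, v≡2 (mod 5); (4|5)=+1, (2|5)=-1; sign (−1)^0·+1^0·-1^1 = -1.
(a,b)_11: α=1, u≡7; β=0, v≡3 (mod 11); (7|11)=-1, (3|11)=+1; sign (−1)^0·-1^0·+1^1 = +1.
(a,b)_2: α=-2, β=-2; u≡5, v≡7 (mod 8); ε(u)ε(v)=0·1, αω(v)=-2·0, βω(u)=-2·1; sum ≡ 0  ⇒  +1.
(a,b)_23: α=2, u≡3; β=1, v≡6 (mod 23); (3|23)=+1, (6|23)=+1; sign (−1)^0·+1^1·+1^2 = +1.
(a,b)_17: α=1, u≡8; β=0, v≡10 (mod 17); (8|17)=+1, (10|17)=-1; sign (−1)^0·+1^0·-1^1 = -1.
(a,b)_13: α=1, u≡12; β=0, v≡9 (mod 13); (12|13)=+1, (9|13)=+1; sign (−1)^0·+1^0·+1^1 = +1.
Ram(-12155, 23) = {5, 17}; no ℚ_5-point on the conic.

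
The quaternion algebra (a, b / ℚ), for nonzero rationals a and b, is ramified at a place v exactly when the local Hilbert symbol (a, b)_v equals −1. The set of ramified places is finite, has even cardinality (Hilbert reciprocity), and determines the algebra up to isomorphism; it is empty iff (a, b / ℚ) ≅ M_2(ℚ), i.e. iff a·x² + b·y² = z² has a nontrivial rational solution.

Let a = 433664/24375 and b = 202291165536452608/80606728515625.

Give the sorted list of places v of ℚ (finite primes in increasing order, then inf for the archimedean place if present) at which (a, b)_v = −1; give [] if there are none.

Mod squares: a ≡ 546, b ≡ 7. Check v ∈ {∞, 2, 3, 5, 7, 11, 13, 17}.
v=5: a=5^-4·(≡1), b=5^-10·(≡2) mod 5; (1|5)=+1, (2|5)=-1; (−1)^{-4·-10·2}·(+1)^-10·(-1)^-4 = +1.
v=3: a=3^-1·(≡2), b=3^0·(≡1) mod 3; (2|3)=-1, (1|3)=+1; (−1)^{-1·0·1}·(-1)^0·(+1)^-1 = +1.
v=7: a=7^1·(≡2), b=7^7·(≡1) mod 7; (2|7)=+1, (1|7)=+1; (−1)^{1·7·3}·(+1)^7·(+1)^1 = -1.
v=2: v_2(a)=9, v_2(b)=24; units ≡ 1, 7 (mod 8); ε·ε+αω+βω = 0·1+9·0+24·0 ≡ 0  ⇒  (a,b)_2 = +1.
v=13: a=13^-1·(≡12), b=13^-4·(≡7) mod 13; (12|13)=+1, (7|13)=-1; (−1)^{-1·-4·6}·(+1)^-4·(-1)^-1 = -1.
v=11: a=11^2·(≡2), b=11^4·(≡2) mod 11; (2|11)=-1, (2|11)=-1; (−1)^{2·4·5}·(-1)^4·(-1)^2 = +1.
v=∞: 546 > 0 and 7 > 0  ⇒  (a,b)_∞ = +1.
v=17: a=17^0·(≡2), b=17^-2·(≡11) mod 17; (2|17)=+1, (11|17)=-1; (−1)^{0·-2·8}·(+1)^-2·(-1)^0 = +1.
Ram(546, 7) = {7, 13}; no ℚ_7-point on the conic.

[7, 13]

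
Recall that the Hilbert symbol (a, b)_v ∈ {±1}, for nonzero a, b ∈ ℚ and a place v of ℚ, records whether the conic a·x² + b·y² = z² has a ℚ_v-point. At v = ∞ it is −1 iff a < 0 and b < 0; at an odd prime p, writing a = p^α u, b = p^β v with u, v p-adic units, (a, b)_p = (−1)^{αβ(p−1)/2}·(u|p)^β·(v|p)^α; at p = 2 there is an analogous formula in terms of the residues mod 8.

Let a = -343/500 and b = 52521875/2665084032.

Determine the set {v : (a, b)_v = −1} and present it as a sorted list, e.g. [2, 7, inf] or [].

Mod squares: a ≡ -35, b ≡ 70. Check v ∈ {∞, 2, 3, 5, 7, 13}.
v=∞: -35 < 0 and 70 > 0  ⇒  (a,b)_∞ = +1.
v=13: a=13^0·(≡10), b=13^-4·(≡5) mod 13; (10|13)=+1, (5|13)=-1; (−1)^{0·-4·6}·(+1)^-4·(-1)^0 = +1.
v=2: v_2(a)=-2, v_2(b)=-7; units ≡ 5, 3 (mod 8); ε·ε+αω+βω = 0·1+-2·1+-7·1 ≡ 1  ⇒  (a,b)_2 = -1.
v=7: a=7^3·(≡2), b=7^5·(≡5) mod 7; (2|7)=+1, (5|7)=-1; (−1)^{3·5·3}·(+1)^5·(-1)^3 = +1.
v=5: a=5^-3·(≡3), b=5^5·(≡1) mod 5; (3|5)=-1, (1|5)=+1; (−1)^{-3·5·2}·(-1)^5·(+1)^-3 = -1.
v=3: a=3^0·(≡1), b=3^-6·(≡1) mod 3; (1|3)=+1, (1|3)=+1; (−1)^{0·-6·1}·(+1)^-6·(+1)^0 = +1.
Ram(-35, 70) = {2, 5}; no ℚ_2-point on the conic.

[2, 5]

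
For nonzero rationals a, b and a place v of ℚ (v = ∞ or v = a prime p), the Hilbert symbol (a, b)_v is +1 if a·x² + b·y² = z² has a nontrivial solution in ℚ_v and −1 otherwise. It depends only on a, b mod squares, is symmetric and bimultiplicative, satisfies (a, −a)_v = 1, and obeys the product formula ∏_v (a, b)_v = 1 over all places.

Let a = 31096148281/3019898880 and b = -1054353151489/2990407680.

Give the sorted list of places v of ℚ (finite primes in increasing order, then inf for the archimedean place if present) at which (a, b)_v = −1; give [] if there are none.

[2, 3]

Mod squares: a ≡ 5, b ≡ -30. Check v ∈ {∞, 2, 3, 5, 11, 13, 17, 19, 23, 41}.
v=3: a=3^-2·(≡2), b=3^-3·(≡2) mod 3; (2|3)=-1, (2|3)=-1; (−1)^{-2·-3·1}·(-1)^-3·(-1)^-2 = -1.
v=41: a=41^2·(≡18), b=41^0·(≡13) mod 41; (18|41)=+1, (13|41)=-1; (−1)^{2·0·20}·(+1)^0·(-1)^2 = +1.
v=13: a=13^0·(≡5), b=13^-2·(≡3) mod 13; (5|13)=-1, (3|13)=+1; (−1)^{0·-2·6}·(-1)^-2·(+1)^0 = +1.
v=11: a=11^2·(≡3), b=11^2·(≡3) mod 11; (3|11)=+1, (3|11)=+1; (−1)^{2·2·5}·(+1)^2·(+1)^2 = +1.
v=∞: 5 > 0 and -30 < 0  ⇒  (a,b)_∞ = +1.
v=19: a=19^0·(≡7), b=19^2·(≡15) mod 19; (7|19)=+1, (15|19)=-1; (−1)^{0·2·9}·(+1)^2·(-1)^0 = +1.
v=5: a=5^-1·(≡1), b=5^-1·(≡1) mod 5; (1|5)=+1, (1|5)=+1; (−1)^{-1·-1·2}·(+1)^-1·(+1)^-1 = +1.
v=23: a=23^2·(≡19), b=23^0·(≡18) mod 23; (19|23)=-1, (18|23)=+1; (−1)^{2·0·11}·(-1)^0·(+1)^2 = +1.
v=2: v_2(a)=-26, v_2(b)=-17; units ≡ 5, 1 (mod 8); ε·ε+αω+βω = 0·0+-26·0+-17·1 ≡ 1  ⇒  (a,b)_2 = -1.
v=17: a=17^2·(≡6), b=17^6·(≡13) mod 17; (6|17)=-1, (13|17)=+1; (−1)^{2·6·8}·(-1)^6·(+1)^2 = +1.
Ram(5, -30) = {2, 3}; no ℚ_2-point on the conic.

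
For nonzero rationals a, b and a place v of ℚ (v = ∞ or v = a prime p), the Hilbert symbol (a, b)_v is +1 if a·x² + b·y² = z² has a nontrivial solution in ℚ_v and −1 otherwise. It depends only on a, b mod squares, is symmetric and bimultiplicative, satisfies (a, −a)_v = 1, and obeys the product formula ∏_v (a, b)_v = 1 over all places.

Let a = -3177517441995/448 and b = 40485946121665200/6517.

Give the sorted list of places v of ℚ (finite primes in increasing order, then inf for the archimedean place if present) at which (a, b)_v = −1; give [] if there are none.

[2, 7, 19, 31]

Mod squares: a ≡ -1624853685, b ≡ 5719. Check v ∈ {∞, 2, 3, 5, 7, 13, 19, 31, 43, 47}.
v=5: a=5^1·(≡2), b=5^2·(≡4) mod 5; (2|5)=-1, (4|5)=+1; (−1)^{1·2·2}·(-1)^2·(+1)^1 = +1.
v=7: a=7^-1·(≡6), b=7^-3·(≡6) mod 7; (6|7)=-1, (6|7)=-1; (−1)^{-1·-3·3}·(-1)^-3·(-1)^-1 = -1.
v=19: a=19^1·(≡7), b=19^-1·(≡6) mod 19; (7|19)=+1, (6|19)=+1; (−1)^{1·-1·9}·(+1)^-1·(+1)^1 = -1.
v=2: v_2(a)=-6, v_2(b)=4; units ≡ 3, 7 (mod 8); ε·ε+αω+βω = 1·1+-6·0+4·1 ≡ 1  ⇒  (a,b)_2 = -1.
v=∞: -1624853685 < 0 and 5719 > 0  ⇒  (a,b)_∞ = +1.
v=47: a=47^1·(≡7), b=47^2·(≡37) mod 47; (7|47)=+1, (37|47)=+1; (−1)^{1·2·23}·(+1)^2·(+1)^1 = +1.
v=13: a=13^3·(≡2), b=13^2·(≡12) mod 13; (2|13)=-1, (12|13)=+1; (−1)^{3·2·6}·(-1)^2·(+1)^3 = +1.
v=31: a=31^1·(≡5), b=31^2·(≡12) mod 31; (5|31)=+1, (12|31)=-1; (−1)^{1·2·15}·(+1)^2·(-1)^1 = -1.
v=3: a=3^5·(≡2), b=3^8·(≡1) mod 3; (2|3)=-1, (1|3)=+1; (−1)^{5·8·1}·(-1)^8·(+1)^5 = +1.
v=43: a=43^1·(≡22), b=43^1·(≡11) mod 43; (22|43)=-1, (11|43)=+1; (−1)^{1·1·21}·(-1)^1·(+1)^1 = +1.
(-1624853685, 5719 / ℚ) ramifies at {2, 7, 19, 31}: a division algebra.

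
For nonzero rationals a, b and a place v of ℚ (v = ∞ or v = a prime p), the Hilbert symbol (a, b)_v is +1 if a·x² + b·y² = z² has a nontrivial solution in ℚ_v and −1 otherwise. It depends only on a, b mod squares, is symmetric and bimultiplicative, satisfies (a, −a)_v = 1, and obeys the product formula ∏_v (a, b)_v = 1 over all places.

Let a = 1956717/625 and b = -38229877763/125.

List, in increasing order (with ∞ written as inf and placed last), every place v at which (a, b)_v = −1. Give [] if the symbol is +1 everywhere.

[5, 29]

(a, b) ≡ (493, -38335) mod (ℚ^×)²; places V = {2, 3, 5, 7, 11, 17, 29, 41, ∞}.
(a,b)_17: α=1, u≡10; β=1, v≡14 (mod 17); (10|17)=-1, (14|17)=-1; sign (−1)^0·-1^1·-1^1 = +1.
(a,b)_41: α=0, u≡32; β=1, v≡10 (mod 41); (32|41)=+1, (10|41)=+1; sign (−1)^0·+1^1·+1^0 = +1.
(a,b)_11: α=0, u≡9; β=3, v≡8 (mod 11); (9|11)=+1, (8|11)=-1; sign (−1)^0·+1^3·-1^0 = +1.
(a,b)_5: α=-4, u≡2; β=-3, v≡2 (mod 5); (2|5)=-1, (2|5)=-1; sign (−1)^0·-1^-3·-1^-4 = -1.
(a,b)_29: α=1, u≡3; β=2, v≡26 (mod 29); (3|29)=-1, (26|29)=-1; sign (−1)^0·-1^2·-1^1 = -1.
(a,b)_∞: sgn(493)=+, sgn(-38335)=−, so +1.
(a,b)_7: α=2, u≡6; β=2, v≡4 (mod 7); (6|7)=-1, (4|7)=+1; sign (−1)^0·-1^2·+1^2 = +1.
(a,b)_2: α=0, β=0; u≡5, v≡1 (mod 8); ε(u)ε(v)=0·0, αω(v)=0·0, βω(u)=0·1; sum ≡ 0  ⇒  +1.
(a,b)_3: α=4, u≡1; β=0, v≡2 (mod 3); (1|3)=+1, (2|3)=-1; sign (−1)^0·+1^0·-1^4 = +1.
(493, -38335 / ℚ) ramifies at {5, 29}: a division algebra.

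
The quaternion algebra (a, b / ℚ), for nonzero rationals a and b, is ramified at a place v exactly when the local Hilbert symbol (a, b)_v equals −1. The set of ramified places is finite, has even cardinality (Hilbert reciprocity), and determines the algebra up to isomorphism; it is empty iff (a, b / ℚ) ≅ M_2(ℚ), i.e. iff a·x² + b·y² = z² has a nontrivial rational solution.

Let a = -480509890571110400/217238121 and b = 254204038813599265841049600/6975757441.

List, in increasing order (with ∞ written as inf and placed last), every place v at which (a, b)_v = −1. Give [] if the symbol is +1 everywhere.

Mod squares: a ≡ -22274, b ≡ 2639. Check v ∈ {∞, 2, 3, 5, 7, 11, 13, 17, 29, 37, 43}.
v=17: a=17^-6·(≡2), b=17^-8·(≡9) mod 17; (2|17)=+1, (9|17)=+1; (−1)^{-6·-8·8}·(+1)^-8·(+1)^-6 = +1.
v=29: a=29^2·(≡27), b=29^3·(≡9) mod 29; (27|29)=-1, (9|29)=+1; (−1)^{2·3·14}·(-1)^3·(+1)^2 = -1.
v=5: a=5^2·(≡4), b=5^2·(≡4) mod 5; (4|5)=+1, (4|5)=+1; (−1)^{2·2·2}·(+1)^2·(+1)^2 = +1.
v=11: a=11^2·(≡3), b=11^2·(≡7) mod 11; (3|11)=+1, (7|11)=-1; (−1)^{2·2·5}·(+1)^2·(-1)^2 = +1.
v=∞: -22274 < 0 and 2639 > 0  ⇒  (a,b)_∞ = +1.
v=13: a=13^2·(≡11), b=13^3·(≡2) mod 13; (11|13)=-1, (2|13)=-1; (−1)^{2·3·6}·(-1)^3·(-1)^2 = -1.
v=43: a=43^1·(≡21), b=43^2·(≡21) mod 43; (21|43)=+1, (21|43)=+1; (−1)^{1·2·21}·(+1)^2·(+1)^1 = +1.
v=37: a=37^1·(≡26), b=37^2·(≡12) mod 37; (26|37)=+1, (12|37)=+1; (−1)^{1·2·18}·(+1)^2·(+1)^1 = +1.
v=2: v_2(a)=11, v_2(b)=12; units ≡ 7, 7 (mod 8); ε·ε+αω+βω = 1·1+11·0+12·0 ≡ 1  ⇒  (a,b)_2 = -1.
v=7: a=7^3·(≡3), b=7^5·(≡3) mod 7; (3|7)=-1, (3|7)=-1; (−1)^{3·5·3}·(-1)^5·(-1)^3 = -1.
v=3: a=3^-2·(≡1), b=3^2·(≡2) mod 3; (1|3)=+1, (2|3)=-1; (−1)^{-2·2·1}·(+1)^2·(-1)^-2 = +1.
(-22274, 2639 / ℚ) ramifies at {2, 7, 13, 29}: a division algebra.

[2, 7, 13, 29]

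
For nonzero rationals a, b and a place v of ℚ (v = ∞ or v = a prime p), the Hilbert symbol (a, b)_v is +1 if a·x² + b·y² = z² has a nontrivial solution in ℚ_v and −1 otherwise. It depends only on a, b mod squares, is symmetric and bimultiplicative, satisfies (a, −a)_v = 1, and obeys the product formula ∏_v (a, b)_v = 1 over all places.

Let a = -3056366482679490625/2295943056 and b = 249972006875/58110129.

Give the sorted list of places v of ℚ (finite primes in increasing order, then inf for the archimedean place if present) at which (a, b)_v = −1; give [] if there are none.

(a, b) ≡ (-13070065, 899) mod (ℚ^×)²; places V = {2, 3, 5, 7, 11, 23, 29, 31, 37, 43, 53, ∞}.
(a,b)_37: α=1, u≡19; β=0, v≡30 (mod 37); (19|37)=-1, (30|37)=+1; sign (−1)^0·-1^0·+1^1 = +1.
(a,b)_5: α=5, u≡3; β=4, v≡4 (mod 5); (3|5)=-1, (4|5)=+1; sign (−1)^0·-1^4·+1^5 = +1.
(a,b)_3: α=-4, u≡2; β=-4, v≡2 (mod 3); (2|3)=-1, (2|3)=-1; sign (−1)^0·-1^-4·-1^-4 = +1.
(a,b)_∞: sgn(-13070065)=−, sgn(899)=+, so +1.
(a,b)_31: α=1, u≡7; β=1, v≡29 (mod 31); (7|31)=+1, (29|31)=-1; sign (−1)^1·+1^1·-1^1 = +1.
(a,b)_7: α=0, u≡6; β=-2, v≡5 (mod 7); (6|7)=-1, (5|7)=-1; sign (−1)^0·-1^-2·-1^0 = +1.
(a,b)_2: α=-4, β=0; u≡7, v≡3 (mod 8); ε(u)ε(v)=1·1, αω(v)=-4·1, βω(u)=0·0; sum ≡ 1  ⇒  -1.
(a,b)_43: α=1, u≡26; β=0, v≡30 (mod 43); (26|43)=-1, (30|43)=-1; sign (−1)^0·-1^0·-1^1 = -1.
(a,b)_11: α=-6, u≡9; β=-4, v≡7 (mod 11); (9|11)=+1, (7|11)=-1; sign (−1)^0·+1^-4·-1^-6 = +1.
(a,b)_53: α=1, u≡42; β=0, v≡32 (mod 53); (42|53)=+1, (32|53)=-1; sign (−1)^0·+1^0·-1^1 = -1.
(a,b)_23: α=2, u≡21; β=2, v≡13 (mod 23); (21|23)=-1, (13|23)=+1; sign (−1)^0·-1^2·+1^2 = +1.
(a,b)_29: α=4, u≡27; β=3, v≡14 (mod 29); (27|29)=-1, (14|29)=-1; sign (−1)^0·-1^3·-1^4 = -1.
Ram(-13070065, 899) = {2, 29, 43, 53}; no ℚ_2-point on the conic.

[2, 29, 43, 53]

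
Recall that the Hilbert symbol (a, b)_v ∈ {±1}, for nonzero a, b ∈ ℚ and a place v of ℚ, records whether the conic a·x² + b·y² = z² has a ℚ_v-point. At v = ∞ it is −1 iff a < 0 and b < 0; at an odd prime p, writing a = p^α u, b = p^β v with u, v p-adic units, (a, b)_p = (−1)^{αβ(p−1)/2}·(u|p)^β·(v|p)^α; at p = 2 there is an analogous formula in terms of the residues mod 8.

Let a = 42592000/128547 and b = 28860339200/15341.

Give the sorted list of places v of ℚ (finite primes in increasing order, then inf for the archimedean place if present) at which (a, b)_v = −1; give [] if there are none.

Mod squares: a ≡ 165, b ≡ 2233. Check v ∈ {∞, 2, 3, 5, 7, 11, 23, 29}.
v=11: a=11^3·(≡1), b=11^5·(≡3) mod 11; (1|11)=+1, (3|11)=+1; (−1)^{3·5·5}·(+1)^5·(+1)^3 = -1.
v=7: a=7^0·(≡4), b=7^1·(≡4) mod 7; (4|7)=+1, (4|7)=+1; (−1)^{0·1·3}·(+1)^1·(+1)^0 = +1.
v=29: a=29^0·(≡1), b=29^-1·(≡18) mod 29; (1|29)=+1, (18|29)=-1; (−1)^{0·-1·14}·(+1)^-1·(-1)^0 = +1.
v=∞: 165 > 0 and 2233 > 0  ⇒  (a,b)_∞ = +1.
v=2: v_2(a)=8, v_2(b)=10; units ≡ 5, 1 (mod 8); ε·ε+αω+βω = 0·0+8·0+10·1 ≡ 0  ⇒  (a,b)_2 = +1.
v=23: a=23^-2·(≡9), b=23^-2·(≡2) mod 23; (9|23)=+1, (2|23)=+1; (−1)^{-2·-2·11}·(+1)^-2·(+1)^-2 = +1.
v=3: a=3^-5·(≡1), b=3^0·(≡1) mod 3; (1|3)=+1, (1|3)=+1; (−1)^{-5·0·1}·(+1)^0·(+1)^-5 = +1.
v=5: a=5^3·(≡3), b=5^2·(≡3) mod 5; (3|5)=-1, (3|5)=-1; (−1)^{3·2·2}·(-1)^2·(-1)^3 = -1.
Ram(165, 2233) = {5, 11}; no ℚ_5-point on the conic.

[5, 11]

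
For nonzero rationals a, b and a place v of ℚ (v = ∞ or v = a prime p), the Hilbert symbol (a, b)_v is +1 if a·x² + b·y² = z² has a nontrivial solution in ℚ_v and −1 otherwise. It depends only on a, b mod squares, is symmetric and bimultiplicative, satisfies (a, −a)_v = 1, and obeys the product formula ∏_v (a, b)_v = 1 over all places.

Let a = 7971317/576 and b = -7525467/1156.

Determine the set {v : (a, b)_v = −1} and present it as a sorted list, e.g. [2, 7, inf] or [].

Mod squares: a ≡ 7971317, b ≡ -1147. Check v ∈ {∞, 2, 3, 17, 19, 23, 29, 31, 37}.
v=23: a=23^1·(≡15), b=23^0·(≡3) mod 23; (15|23)=-1, (3|23)=+1; (−1)^{1·0·11}·(-1)^0·(+1)^1 = +1.
v=31: a=31^0·(≡28), b=31^1·(≡28) mod 31; (28|31)=+1, (28|31)=+1; (−1)^{0·1·15}·(+1)^1·(+1)^0 = +1.
v=19: a=19^1·(≡7), b=19^0·(≡14) mod 19; (7|19)=+1, (14|19)=-1; (−1)^{1·0·9}·(+1)^0·(-1)^1 = -1.
v=2: v_2(a)=-6, v_2(b)=-2; units ≡ 5, 5 (mod 8); ε·ε+αω+βω = 0·0+-6·1+-2·1 ≡ 0  ⇒  (a,b)_2 = +1.
v=29: a=29^1·(≡19), b=29^0·(≡28) mod 29; (19|29)=-1, (28|29)=+1; (−1)^{1·0·14}·(-1)^0·(+1)^1 = +1.
v=∞: 7971317 > 0 and -1147 < 0  ⇒  (a,b)_∞ = +1.
v=17: a=17^1·(≡5), b=17^-2·(≡2) mod 17; (5|17)=-1, (2|17)=+1; (−1)^{1·-2·8}·(-1)^-2·(+1)^1 = +1.
v=37: a=37^1·(≡33), b=37^1·(≡8) mod 37; (33|37)=+1, (8|37)=-1; (−1)^{1·1·18}·(+1)^1·(-1)^1 = -1.
v=3: a=3^-2·(≡2), b=3^8·(≡2) mod 3; (2|3)=-1, (2|3)=-1; (−1)^{-2·8·1}·(-1)^8·(-1)^-2 = +1.
Ram(7971317, -1147) = {19, 37}; no ℚ_19-point on the conic.

[19, 37]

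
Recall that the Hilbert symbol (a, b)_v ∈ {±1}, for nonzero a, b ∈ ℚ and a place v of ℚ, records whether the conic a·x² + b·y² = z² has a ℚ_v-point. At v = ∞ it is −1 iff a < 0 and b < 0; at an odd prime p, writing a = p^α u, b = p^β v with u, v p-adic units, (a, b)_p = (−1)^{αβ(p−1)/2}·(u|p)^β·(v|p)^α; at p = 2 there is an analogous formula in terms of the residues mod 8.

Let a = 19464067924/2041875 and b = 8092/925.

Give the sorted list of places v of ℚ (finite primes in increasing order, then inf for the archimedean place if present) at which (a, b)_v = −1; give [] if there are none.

[2, 29, 37, 41]

Mod squares: a ≡ 3567, b ≡ 259. Check v ∈ {∞, 2, 3, 5, 7, 11, 17, 29, 37, 41}.
v=2: v_2(a)=2, v_2(b)=2; units ≡ 7, 3 (mod 8); ε·ε+αω+βω = 1·1+2·1+2·0 ≡ 1  ⇒  (a,b)_2 = -1.
v=∞: 3567 > 0 and 259 > 0  ⇒  (a,b)_∞ = +1.
v=41: a=41^1·(≡32), b=41^0·(≡6) mod 41; (32|41)=+1, (6|41)=-1; (−1)^{1·0·20}·(+1)^0·(-1)^1 = -1.
v=5: a=5^-4·(≡2), b=5^-2·(≡1) mod 5; (2|5)=-1, (1|5)=+1; (−1)^{-4·-2·2}·(-1)^-2·(+1)^-4 = +1.
v=7: a=7^2·(≡4), b=7^1·(≡1) mod 7; (4|7)=+1, (1|7)=+1; (−1)^{2·1·3}·(+1)^1·(+1)^2 = +1.
v=29: a=29^1·(≡23), b=29^0·(≡19) mod 29; (23|29)=+1, (19|29)=-1; (−1)^{1·0·14}·(+1)^0·(-1)^1 = -1.
v=17: a=17^4·(≡5), b=17^2·(≡4) mod 17; (5|17)=-1, (4|17)=+1; (−1)^{4·2·8}·(-1)^2·(+1)^4 = +1.
v=11: a=11^-2·(≡4), b=11^0·(≡7) mod 11; (4|11)=+1, (7|11)=-1; (−1)^{-2·0·5}·(+1)^0·(-1)^-2 = +1.
v=37: a=37^0·(≡22), b=37^-1·(≡4) mod 37; (22|37)=-1, (4|37)=+1; (−1)^{0·-1·18}·(-1)^-1·(+1)^0 = -1.
v=3: a=3^-3·(≡1), b=3^0·(≡1) mod 3; (1|3)=+1, (1|3)=+1; (−1)^{-3·0·1}·(+1)^0·(+1)^-3 = +1.
(3567, 259 / ℚ) ramifies at {2, 29, 37, 41}: a division algebra.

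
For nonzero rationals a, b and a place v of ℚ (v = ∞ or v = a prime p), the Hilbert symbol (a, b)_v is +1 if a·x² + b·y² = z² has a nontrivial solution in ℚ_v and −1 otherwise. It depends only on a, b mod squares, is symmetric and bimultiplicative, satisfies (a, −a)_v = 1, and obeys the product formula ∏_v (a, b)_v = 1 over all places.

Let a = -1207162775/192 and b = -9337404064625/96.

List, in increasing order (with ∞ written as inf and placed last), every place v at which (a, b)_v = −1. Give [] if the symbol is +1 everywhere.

[2, 5, 13, inf]

Mod squares: a ≡ -357, b ≡ -390. Check v ∈ {∞, 2, 3, 5, 7, 13, 17}.
v=∞: -357 < 0 and -390 < 0  ⇒  (a,b)_∞ = -1.
v=13: a=13^2·(≡7), b=13^3·(≡10) mod 13; (7|13)=-1, (10|13)=+1; (−1)^{2·3·6}·(-1)^3·(+1)^2 = -1.
v=17: a=17^1·(≡4), b=17^2·(≡2) mod 17; (4|17)=+1, (2|17)=+1; (−1)^{1·2·8}·(+1)^2·(+1)^1 = +1.
v=3: a=3^-1·(≡1), b=3^-1·(≡2) mod 3; (1|3)=+1, (2|3)=-1; (−1)^{-1·-1·1}·(+1)^-1·(-1)^-1 = +1.
v=5: a=5^2·(≡2), b=5^3·(≡3) mod 5; (2|5)=-1, (3|5)=-1; (−1)^{2·3·2}·(-1)^3·(-1)^2 = -1.
v=7: a=7^5·(≡3), b=7^6·(≡1) mod 7; (3|7)=-1, (1|7)=+1; (−1)^{5·6·3}·(-1)^6·(+1)^5 = +1.
v=2: v_2(a)=-6, v_2(b)=-5; units ≡ 3, 5 (mod 8); ε·ε+αω+βω = 1·0+-6·1+-5·1 ≡ 1  ⇒  (a,b)_2 = -1.
Ram(-357, -390) = {2, 5, 13, ∞}; no ℚ_2-point on the conic.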